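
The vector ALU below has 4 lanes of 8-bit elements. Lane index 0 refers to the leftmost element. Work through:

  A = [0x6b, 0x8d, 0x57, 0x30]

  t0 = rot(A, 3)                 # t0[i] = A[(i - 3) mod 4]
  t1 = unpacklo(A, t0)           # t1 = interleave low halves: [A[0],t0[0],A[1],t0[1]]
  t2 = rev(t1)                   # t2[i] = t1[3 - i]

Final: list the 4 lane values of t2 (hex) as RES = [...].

RES = [0x57, 0x8d, 0x8d, 0x6b]

  t0: 8d 57 30 6b
  t1: 6b 8d 8d 57
  t2: 57 8d 8d 6b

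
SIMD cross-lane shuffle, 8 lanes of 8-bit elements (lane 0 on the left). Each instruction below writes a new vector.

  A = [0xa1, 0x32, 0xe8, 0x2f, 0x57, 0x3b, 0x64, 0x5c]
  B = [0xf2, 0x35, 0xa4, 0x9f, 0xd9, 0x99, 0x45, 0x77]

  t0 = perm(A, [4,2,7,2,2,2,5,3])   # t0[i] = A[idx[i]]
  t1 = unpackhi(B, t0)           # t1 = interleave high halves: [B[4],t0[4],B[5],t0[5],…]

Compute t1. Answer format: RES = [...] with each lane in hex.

  t0: 57 e8 5c e8 e8 e8 3b 2f
  t1: d9 e8 99 e8 45 3b 77 2f

RES = [ 0xd9  0xe8  0x99  0xe8  0x45  0x3b  0x77  0x2f ]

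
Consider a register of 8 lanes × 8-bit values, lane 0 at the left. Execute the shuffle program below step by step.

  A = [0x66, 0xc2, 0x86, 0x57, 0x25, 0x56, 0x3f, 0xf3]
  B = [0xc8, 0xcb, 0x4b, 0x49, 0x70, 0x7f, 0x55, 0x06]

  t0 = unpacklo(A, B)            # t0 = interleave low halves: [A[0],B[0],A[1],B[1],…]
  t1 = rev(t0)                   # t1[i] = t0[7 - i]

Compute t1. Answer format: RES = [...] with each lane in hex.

RES = [ 0x49  0x57  0x4b  0x86  0xcb  0xc2  0xc8  0x66 ]

t0 = [0x66, 0xc8, 0xc2, 0xcb, 0x86, 0x4b, 0x57, 0x49]
t1 = [0x49, 0x57, 0x4b, 0x86, 0xcb, 0xc2, 0xc8, 0x66]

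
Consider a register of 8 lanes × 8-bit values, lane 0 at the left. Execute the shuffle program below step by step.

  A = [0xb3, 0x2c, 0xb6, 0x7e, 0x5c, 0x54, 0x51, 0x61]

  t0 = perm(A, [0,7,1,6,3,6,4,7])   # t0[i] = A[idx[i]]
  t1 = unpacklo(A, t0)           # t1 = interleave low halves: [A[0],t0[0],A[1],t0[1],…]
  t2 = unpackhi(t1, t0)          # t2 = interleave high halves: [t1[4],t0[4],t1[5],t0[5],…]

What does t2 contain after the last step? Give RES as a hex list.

→ t0 |b3|61|2c|51|7e|51|5c|61|
→ t1 |b3|b3|2c|61|b6|2c|7e|51|
→ t2 |b6|7e|2c|51|7e|5c|51|61|

RES = [0xb6, 0x7e, 0x2c, 0x51, 0x7e, 0x5c, 0x51, 0x61]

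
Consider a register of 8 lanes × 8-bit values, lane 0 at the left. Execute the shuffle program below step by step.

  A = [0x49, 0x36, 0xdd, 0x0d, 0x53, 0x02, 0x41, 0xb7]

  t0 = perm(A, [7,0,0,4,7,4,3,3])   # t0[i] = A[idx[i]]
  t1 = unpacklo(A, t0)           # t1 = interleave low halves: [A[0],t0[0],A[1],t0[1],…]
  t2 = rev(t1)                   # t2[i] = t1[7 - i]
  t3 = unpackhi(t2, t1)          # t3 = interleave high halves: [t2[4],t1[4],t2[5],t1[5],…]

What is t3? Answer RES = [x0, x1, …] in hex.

RES = [0x49, 0xdd, 0x36, 0x49, 0xb7, 0x0d, 0x49, 0x53]

t0 = [0xb7, 0x49, 0x49, 0x53, 0xb7, 0x53, 0x0d, 0x0d]
t1 = [0x49, 0xb7, 0x36, 0x49, 0xdd, 0x49, 0x0d, 0x53]
t2 = [0x53, 0x0d, 0x49, 0xdd, 0x49, 0x36, 0xb7, 0x49]
t3 = [0x49, 0xdd, 0x36, 0x49, 0xb7, 0x0d, 0x49, 0x53]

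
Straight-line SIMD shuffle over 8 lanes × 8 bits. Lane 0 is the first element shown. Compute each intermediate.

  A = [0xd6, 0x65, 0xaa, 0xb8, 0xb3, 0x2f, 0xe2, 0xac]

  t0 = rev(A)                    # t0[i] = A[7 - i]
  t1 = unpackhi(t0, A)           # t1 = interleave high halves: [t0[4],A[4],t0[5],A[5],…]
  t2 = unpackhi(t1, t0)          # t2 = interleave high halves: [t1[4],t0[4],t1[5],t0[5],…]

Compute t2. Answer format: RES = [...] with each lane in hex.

  t0: ac e2 2f b3 b8 aa 65 d6
  t1: b8 b3 aa 2f 65 e2 d6 ac
  t2: 65 b8 e2 aa d6 65 ac d6

RES = [ 0x65  0xb8  0xe2  0xaa  0xd6  0x65  0xac  0xd6 ]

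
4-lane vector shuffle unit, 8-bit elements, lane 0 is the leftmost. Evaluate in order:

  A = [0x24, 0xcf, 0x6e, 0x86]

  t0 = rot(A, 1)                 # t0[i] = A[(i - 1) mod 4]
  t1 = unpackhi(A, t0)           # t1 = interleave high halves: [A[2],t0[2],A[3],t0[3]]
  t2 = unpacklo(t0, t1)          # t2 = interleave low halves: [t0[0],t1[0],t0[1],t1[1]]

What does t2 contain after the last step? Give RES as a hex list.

→ t0 |86|24|cf|6e|
→ t1 |6e|cf|86|6e|
→ t2 |86|6e|24|cf|

RES = [0x86, 0x6e, 0x24, 0xcf]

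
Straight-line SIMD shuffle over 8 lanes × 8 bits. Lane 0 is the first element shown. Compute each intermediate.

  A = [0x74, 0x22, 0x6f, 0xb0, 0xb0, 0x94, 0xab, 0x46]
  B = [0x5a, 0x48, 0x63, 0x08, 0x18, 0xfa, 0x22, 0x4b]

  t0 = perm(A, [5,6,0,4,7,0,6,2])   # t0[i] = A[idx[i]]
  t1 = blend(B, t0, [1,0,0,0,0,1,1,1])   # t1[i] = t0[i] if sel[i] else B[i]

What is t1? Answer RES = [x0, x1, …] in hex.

RES = [0x94, 0x48, 0x63, 0x08, 0x18, 0x74, 0xab, 0x6f]

t0 = [0x94, 0xab, 0x74, 0xb0, 0x46, 0x74, 0xab, 0x6f]
t1 = [0x94, 0x48, 0x63, 0x08, 0x18, 0x74, 0xab, 0x6f]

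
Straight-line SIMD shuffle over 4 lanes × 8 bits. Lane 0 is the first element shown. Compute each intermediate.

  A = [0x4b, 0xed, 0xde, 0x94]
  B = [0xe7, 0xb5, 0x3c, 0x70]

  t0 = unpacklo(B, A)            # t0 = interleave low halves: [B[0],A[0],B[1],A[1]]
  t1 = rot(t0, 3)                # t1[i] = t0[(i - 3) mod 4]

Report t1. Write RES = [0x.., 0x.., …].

  t0: e7 4b b5 ed
  t1: 4b b5 ed e7

RES = [0x4b, 0xb5, 0xed, 0xe7]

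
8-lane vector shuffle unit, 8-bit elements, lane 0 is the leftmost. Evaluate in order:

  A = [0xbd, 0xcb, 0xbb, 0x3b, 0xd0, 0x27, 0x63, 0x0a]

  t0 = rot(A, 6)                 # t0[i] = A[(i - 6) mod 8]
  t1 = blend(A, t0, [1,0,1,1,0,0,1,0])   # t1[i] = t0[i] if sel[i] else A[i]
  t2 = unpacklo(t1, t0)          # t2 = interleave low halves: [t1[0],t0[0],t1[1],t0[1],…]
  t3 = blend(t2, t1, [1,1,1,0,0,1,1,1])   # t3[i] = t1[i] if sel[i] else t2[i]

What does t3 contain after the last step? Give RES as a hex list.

RES = [ 0xbb  0xcb  0xd0  0x3b  0xd0  0x27  0xbd  0x0a ]

  t0: bb 3b d0 27 63 0a bd cb
  t1: bb cb d0 27 d0 27 bd 0a
  t2: bb bb cb 3b d0 d0 27 27
  t3: bb cb d0 3b d0 27 bd 0a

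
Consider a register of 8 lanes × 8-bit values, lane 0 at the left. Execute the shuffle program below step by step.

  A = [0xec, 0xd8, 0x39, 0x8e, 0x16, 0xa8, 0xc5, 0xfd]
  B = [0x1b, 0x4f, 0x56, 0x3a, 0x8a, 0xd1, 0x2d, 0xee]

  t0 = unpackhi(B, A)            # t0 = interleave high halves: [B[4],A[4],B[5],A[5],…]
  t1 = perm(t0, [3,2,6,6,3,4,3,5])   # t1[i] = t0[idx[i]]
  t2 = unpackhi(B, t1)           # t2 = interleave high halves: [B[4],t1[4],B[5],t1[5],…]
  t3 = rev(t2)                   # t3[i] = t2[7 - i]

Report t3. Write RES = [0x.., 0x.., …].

RES = [ 0xc5  0xee  0xa8  0x2d  0x2d  0xd1  0xa8  0x8a ]

  t0: 8a 16 d1 a8 2d c5 ee fd
  t1: a8 d1 ee ee a8 2d a8 c5
  t2: 8a a8 d1 2d 2d a8 ee c5
  t3: c5 ee a8 2d 2d d1 a8 8a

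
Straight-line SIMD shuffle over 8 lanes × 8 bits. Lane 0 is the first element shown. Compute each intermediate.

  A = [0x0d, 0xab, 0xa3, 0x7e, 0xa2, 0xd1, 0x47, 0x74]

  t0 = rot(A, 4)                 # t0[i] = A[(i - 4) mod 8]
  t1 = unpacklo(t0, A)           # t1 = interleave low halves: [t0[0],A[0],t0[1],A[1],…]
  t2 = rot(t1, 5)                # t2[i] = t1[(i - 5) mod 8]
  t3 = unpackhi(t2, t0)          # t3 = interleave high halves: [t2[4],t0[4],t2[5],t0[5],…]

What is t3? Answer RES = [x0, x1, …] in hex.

→ t0 |a2|d1|47|74|0d|ab|a3|7e|
→ t1 |a2|0d|d1|ab|47|a3|74|7e|
→ t2 |ab|47|a3|74|7e|a2|0d|d1|
→ t3 |7e|0d|a2|ab|0d|a3|d1|7e|

RES = [ 0x7e  0x0d  0xa2  0xab  0x0d  0xa3  0xd1  0x7e ]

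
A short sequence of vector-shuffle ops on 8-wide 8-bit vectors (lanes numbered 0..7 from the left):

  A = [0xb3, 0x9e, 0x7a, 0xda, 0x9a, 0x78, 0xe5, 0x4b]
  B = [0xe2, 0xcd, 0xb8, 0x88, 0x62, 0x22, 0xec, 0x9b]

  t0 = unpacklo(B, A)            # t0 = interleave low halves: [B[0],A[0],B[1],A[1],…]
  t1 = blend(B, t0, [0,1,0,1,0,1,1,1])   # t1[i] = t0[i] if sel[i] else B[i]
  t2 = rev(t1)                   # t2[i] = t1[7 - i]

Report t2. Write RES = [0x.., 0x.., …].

RES = [ 0xda  0x88  0x7a  0x62  0x9e  0xb8  0xb3  0xe2 ]

  t0: e2 b3 cd 9e b8 7a 88 da
  t1: e2 b3 b8 9e 62 7a 88 da
  t2: da 88 7a 62 9e b8 b3 e2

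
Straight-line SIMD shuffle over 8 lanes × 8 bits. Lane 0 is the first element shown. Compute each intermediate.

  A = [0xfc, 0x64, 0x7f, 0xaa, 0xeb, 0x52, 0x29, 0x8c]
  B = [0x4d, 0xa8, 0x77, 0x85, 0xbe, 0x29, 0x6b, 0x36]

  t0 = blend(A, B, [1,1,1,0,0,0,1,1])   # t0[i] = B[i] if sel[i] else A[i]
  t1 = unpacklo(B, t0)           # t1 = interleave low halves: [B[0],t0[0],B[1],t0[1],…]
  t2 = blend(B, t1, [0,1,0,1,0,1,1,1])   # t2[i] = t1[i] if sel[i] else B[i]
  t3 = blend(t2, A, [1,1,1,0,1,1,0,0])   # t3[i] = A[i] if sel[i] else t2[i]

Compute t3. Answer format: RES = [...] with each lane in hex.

t0 = [0x4d, 0xa8, 0x77, 0xaa, 0xeb, 0x52, 0x6b, 0x36]
t1 = [0x4d, 0x4d, 0xa8, 0xa8, 0x77, 0x77, 0x85, 0xaa]
t2 = [0x4d, 0x4d, 0x77, 0xa8, 0xbe, 0x77, 0x85, 0xaa]
t3 = [0xfc, 0x64, 0x7f, 0xa8, 0xeb, 0x52, 0x85, 0xaa]

RES = [ 0xfc  0x64  0x7f  0xa8  0xeb  0x52  0x85  0xaa ]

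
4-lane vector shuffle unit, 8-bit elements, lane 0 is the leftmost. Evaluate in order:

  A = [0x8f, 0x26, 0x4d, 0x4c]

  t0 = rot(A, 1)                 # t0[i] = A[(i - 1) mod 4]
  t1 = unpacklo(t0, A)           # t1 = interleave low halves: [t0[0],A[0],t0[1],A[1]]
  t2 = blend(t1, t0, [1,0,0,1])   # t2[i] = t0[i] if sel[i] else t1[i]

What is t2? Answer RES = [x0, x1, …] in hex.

t0 = [0x4c, 0x8f, 0x26, 0x4d]
t1 = [0x4c, 0x8f, 0x8f, 0x26]
t2 = [0x4c, 0x8f, 0x8f, 0x4d]

RES = [0x4c, 0x8f, 0x8f, 0x4d]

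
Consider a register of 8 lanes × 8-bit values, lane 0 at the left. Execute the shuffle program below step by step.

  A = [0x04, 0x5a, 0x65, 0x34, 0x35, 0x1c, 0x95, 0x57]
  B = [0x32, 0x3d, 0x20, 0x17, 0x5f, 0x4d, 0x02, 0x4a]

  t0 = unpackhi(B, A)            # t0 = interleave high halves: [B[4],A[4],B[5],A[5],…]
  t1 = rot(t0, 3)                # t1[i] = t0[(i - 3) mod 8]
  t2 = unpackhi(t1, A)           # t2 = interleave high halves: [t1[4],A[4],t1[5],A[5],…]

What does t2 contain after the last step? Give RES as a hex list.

→ t0 |5f|35|4d|1c|02|95|4a|57|
→ t1 |95|4a|57|5f|35|4d|1c|02|
→ t2 |35|35|4d|1c|1c|95|02|57|

RES = [0x35, 0x35, 0x4d, 0x1c, 0x1c, 0x95, 0x02, 0x57]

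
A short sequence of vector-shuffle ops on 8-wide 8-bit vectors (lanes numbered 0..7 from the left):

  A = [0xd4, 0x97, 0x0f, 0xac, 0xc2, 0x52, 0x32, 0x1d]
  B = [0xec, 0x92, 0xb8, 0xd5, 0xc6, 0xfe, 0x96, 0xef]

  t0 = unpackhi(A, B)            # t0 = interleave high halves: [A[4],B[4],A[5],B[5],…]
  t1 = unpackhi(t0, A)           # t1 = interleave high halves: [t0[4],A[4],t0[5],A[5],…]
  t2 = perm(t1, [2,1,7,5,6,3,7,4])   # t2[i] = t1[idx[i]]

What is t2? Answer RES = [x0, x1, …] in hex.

  t0: c2 c6 52 fe 32 96 1d ef
  t1: 32 c2 96 52 1d 32 ef 1d
  t2: 96 c2 1d 32 ef 52 1d 1d

RES = [ 0x96  0xc2  0x1d  0x32  0xef  0x52  0x1d  0x1d ]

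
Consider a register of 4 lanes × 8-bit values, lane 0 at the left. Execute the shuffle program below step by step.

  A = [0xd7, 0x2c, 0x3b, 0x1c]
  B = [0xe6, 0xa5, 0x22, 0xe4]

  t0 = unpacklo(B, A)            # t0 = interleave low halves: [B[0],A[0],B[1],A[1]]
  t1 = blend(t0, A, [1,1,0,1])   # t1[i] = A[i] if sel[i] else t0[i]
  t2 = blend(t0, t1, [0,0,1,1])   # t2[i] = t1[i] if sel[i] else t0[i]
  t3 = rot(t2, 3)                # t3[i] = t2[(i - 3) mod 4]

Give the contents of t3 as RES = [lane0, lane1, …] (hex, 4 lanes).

  t0: e6 d7 a5 2c
  t1: d7 2c a5 1c
  t2: e6 d7 a5 1c
  t3: d7 a5 1c e6

RES = [ 0xd7  0xa5  0x1c  0xe6 ]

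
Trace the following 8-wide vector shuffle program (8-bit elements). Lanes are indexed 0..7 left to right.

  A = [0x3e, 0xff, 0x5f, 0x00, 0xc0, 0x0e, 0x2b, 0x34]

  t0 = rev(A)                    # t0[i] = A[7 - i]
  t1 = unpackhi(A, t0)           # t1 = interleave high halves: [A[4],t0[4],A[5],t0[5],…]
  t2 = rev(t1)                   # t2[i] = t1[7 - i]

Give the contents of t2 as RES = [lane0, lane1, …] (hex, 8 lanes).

RES = [0x3e, 0x34, 0xff, 0x2b, 0x5f, 0x0e, 0x00, 0xc0]

  t0: 34 2b 0e c0 00 5f ff 3e
  t1: c0 00 0e 5f 2b ff 34 3e
  t2: 3e 34 ff 2b 5f 0e 00 c0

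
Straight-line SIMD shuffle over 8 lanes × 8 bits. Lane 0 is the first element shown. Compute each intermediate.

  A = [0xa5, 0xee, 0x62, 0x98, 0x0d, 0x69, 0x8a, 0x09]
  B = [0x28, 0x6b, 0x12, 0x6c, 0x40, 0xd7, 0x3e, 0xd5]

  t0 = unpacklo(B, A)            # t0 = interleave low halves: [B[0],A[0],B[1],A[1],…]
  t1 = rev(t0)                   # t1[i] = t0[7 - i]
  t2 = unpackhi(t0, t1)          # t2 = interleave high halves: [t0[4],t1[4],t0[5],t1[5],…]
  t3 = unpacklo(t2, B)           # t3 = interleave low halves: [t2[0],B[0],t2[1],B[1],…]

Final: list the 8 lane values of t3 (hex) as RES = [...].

RES = [ 0x12  0x28  0xee  0x6b  0x62  0x12  0x6b  0x6c ]

t0 = [0x28, 0xa5, 0x6b, 0xee, 0x12, 0x62, 0x6c, 0x98]
t1 = [0x98, 0x6c, 0x62, 0x12, 0xee, 0x6b, 0xa5, 0x28]
t2 = [0x12, 0xee, 0x62, 0x6b, 0x6c, 0xa5, 0x98, 0x28]
t3 = [0x12, 0x28, 0xee, 0x6b, 0x62, 0x12, 0x6b, 0x6c]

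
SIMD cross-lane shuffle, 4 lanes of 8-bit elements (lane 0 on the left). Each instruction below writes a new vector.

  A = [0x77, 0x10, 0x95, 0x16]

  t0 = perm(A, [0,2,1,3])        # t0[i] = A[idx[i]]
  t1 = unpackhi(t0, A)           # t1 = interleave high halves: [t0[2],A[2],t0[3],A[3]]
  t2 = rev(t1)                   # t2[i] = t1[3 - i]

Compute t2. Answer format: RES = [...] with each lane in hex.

t0 = [0x77, 0x95, 0x10, 0x16]
t1 = [0x10, 0x95, 0x16, 0x16]
t2 = [0x16, 0x16, 0x95, 0x10]

RES = [ 0x16  0x16  0x95  0x10 ]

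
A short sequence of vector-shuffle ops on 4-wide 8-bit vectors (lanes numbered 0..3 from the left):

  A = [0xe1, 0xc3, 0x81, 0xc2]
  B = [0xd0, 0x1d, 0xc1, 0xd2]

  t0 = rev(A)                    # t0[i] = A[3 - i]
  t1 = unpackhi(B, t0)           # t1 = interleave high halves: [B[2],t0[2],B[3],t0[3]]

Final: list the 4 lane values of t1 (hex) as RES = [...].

RES = [ 0xc1  0xc3  0xd2  0xe1 ]

  t0: c2 81 c3 e1
  t1: c1 c3 d2 e1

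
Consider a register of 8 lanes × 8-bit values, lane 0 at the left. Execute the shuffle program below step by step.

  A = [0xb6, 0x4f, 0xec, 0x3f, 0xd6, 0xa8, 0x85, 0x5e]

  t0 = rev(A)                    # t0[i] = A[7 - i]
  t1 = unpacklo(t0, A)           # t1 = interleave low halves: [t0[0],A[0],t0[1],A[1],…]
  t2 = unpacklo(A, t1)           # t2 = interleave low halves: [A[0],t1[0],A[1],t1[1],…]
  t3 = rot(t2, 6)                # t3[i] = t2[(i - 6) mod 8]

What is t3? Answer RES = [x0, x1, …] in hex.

t0 = [0x5e, 0x85, 0xa8, 0xd6, 0x3f, 0xec, 0x4f, 0xb6]
t1 = [0x5e, 0xb6, 0x85, 0x4f, 0xa8, 0xec, 0xd6, 0x3f]
t2 = [0xb6, 0x5e, 0x4f, 0xb6, 0xec, 0x85, 0x3f, 0x4f]
t3 = [0x4f, 0xb6, 0xec, 0x85, 0x3f, 0x4f, 0xb6, 0x5e]

RES = [ 0x4f  0xb6  0xec  0x85  0x3f  0x4f  0xb6  0x5e ]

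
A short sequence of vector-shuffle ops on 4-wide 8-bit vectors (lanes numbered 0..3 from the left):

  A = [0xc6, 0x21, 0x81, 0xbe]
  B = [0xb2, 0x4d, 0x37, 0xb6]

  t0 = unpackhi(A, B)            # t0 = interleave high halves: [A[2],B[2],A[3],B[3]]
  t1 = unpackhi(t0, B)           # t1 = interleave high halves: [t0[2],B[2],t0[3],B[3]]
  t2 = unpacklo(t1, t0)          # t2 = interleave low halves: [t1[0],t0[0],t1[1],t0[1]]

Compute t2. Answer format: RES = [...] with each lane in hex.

→ t0 |81|37|be|b6|
→ t1 |be|37|b6|b6|
→ t2 |be|81|37|37|

RES = [0xbe, 0x81, 0x37, 0x37]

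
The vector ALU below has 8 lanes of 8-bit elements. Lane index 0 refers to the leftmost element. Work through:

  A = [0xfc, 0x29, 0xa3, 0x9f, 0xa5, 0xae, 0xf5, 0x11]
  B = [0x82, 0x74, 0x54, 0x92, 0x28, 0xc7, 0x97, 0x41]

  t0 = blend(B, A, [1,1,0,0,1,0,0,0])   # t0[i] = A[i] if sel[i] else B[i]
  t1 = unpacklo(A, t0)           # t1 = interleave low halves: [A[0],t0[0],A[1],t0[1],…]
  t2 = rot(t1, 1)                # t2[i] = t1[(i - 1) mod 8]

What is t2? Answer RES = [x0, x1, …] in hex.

RES = [0x92, 0xfc, 0xfc, 0x29, 0x29, 0xa3, 0x54, 0x9f]

→ t0 |fc|29|54|92|a5|c7|97|41|
→ t1 |fc|fc|29|29|a3|54|9f|92|
→ t2 |92|fc|fc|29|29|a3|54|9f|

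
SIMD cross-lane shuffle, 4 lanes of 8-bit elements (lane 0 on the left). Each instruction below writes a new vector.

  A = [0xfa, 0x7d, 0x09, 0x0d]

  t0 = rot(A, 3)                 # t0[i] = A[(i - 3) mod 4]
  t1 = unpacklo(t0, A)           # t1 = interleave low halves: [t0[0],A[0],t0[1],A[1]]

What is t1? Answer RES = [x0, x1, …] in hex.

→ t0 |7d|09|0d|fa|
→ t1 |7d|fa|09|7d|

RES = [ 0x7d  0xfa  0x09  0x7d ]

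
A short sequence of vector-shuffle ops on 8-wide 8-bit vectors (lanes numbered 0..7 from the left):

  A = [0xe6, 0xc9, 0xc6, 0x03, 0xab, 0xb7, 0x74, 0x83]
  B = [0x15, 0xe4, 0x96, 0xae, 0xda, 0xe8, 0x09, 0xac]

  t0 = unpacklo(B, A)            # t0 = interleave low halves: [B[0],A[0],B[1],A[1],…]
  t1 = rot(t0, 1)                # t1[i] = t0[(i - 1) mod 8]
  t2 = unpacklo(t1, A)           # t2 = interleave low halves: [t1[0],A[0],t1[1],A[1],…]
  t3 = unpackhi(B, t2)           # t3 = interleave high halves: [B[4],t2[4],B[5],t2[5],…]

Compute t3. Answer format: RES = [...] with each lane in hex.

t0 = [0x15, 0xe6, 0xe4, 0xc9, 0x96, 0xc6, 0xae, 0x03]
t1 = [0x03, 0x15, 0xe6, 0xe4, 0xc9, 0x96, 0xc6, 0xae]
t2 = [0x03, 0xe6, 0x15, 0xc9, 0xe6, 0xc6, 0xe4, 0x03]
t3 = [0xda, 0xe6, 0xe8, 0xc6, 0x09, 0xe4, 0xac, 0x03]

RES = [0xda, 0xe6, 0xe8, 0xc6, 0x09, 0xe4, 0xac, 0x03]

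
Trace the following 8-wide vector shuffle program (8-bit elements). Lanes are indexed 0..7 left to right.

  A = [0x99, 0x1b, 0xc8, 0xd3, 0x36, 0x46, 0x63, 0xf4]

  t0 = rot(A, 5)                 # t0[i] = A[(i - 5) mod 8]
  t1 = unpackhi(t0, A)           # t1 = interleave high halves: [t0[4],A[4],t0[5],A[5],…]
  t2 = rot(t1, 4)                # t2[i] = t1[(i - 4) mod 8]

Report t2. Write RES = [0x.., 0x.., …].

  t0: d3 36 46 63 f4 99 1b c8
  t1: f4 36 99 46 1b 63 c8 f4
  t2: 1b 63 c8 f4 f4 36 99 46

RES = [ 0x1b  0x63  0xc8  0xf4  0xf4  0x36  0x99  0x46 ]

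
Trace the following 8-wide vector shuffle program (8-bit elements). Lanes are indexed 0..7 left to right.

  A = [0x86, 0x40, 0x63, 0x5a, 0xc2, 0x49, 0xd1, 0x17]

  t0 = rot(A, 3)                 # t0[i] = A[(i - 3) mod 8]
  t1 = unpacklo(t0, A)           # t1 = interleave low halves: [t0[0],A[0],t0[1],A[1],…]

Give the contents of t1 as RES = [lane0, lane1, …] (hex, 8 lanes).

RES = [0x49, 0x86, 0xd1, 0x40, 0x17, 0x63, 0x86, 0x5a]

→ t0 |49|d1|17|86|40|63|5a|c2|
→ t1 |49|86|d1|40|17|63|86|5a|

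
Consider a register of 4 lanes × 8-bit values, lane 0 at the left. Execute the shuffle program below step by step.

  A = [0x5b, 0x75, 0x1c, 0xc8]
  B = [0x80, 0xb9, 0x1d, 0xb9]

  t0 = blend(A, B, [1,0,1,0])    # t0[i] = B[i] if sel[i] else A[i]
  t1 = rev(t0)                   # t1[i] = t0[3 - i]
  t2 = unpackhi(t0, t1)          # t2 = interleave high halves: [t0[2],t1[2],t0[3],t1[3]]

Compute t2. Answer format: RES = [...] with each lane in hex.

RES = [0x1d, 0x75, 0xc8, 0x80]

→ t0 |80|75|1d|c8|
→ t1 |c8|1d|75|80|
→ t2 |1d|75|c8|80|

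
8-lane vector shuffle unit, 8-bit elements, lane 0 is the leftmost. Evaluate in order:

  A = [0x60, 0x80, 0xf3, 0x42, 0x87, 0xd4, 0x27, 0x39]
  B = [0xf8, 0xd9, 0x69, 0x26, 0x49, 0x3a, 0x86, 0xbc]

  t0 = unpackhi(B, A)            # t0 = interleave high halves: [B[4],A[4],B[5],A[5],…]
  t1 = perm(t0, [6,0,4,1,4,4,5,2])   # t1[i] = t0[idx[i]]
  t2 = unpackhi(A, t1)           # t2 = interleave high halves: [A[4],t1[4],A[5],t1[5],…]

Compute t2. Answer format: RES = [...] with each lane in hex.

RES = [ 0x87  0x86  0xd4  0x86  0x27  0x27  0x39  0x3a ]

→ t0 |49|87|3a|d4|86|27|bc|39|
→ t1 |bc|49|86|87|86|86|27|3a|
→ t2 |87|86|d4|86|27|27|39|3a|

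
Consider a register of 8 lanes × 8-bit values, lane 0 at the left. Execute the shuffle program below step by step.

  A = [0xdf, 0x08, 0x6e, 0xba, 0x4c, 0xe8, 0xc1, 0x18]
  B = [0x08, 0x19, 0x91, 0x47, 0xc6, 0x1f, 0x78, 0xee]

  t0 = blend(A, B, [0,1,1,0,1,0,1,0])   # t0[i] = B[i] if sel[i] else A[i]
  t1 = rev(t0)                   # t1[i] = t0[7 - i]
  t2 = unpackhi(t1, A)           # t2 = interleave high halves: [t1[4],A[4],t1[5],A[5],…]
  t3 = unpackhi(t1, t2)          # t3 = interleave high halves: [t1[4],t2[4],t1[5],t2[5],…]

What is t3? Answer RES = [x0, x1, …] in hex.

RES = [0xba, 0x19, 0x91, 0xc1, 0x19, 0xdf, 0xdf, 0x18]

→ t0 |df|19|91|ba|c6|e8|78|18|
→ t1 |18|78|e8|c6|ba|91|19|df|
→ t2 |ba|4c|91|e8|19|c1|df|18|
→ t3 |ba|19|91|c1|19|df|df|18|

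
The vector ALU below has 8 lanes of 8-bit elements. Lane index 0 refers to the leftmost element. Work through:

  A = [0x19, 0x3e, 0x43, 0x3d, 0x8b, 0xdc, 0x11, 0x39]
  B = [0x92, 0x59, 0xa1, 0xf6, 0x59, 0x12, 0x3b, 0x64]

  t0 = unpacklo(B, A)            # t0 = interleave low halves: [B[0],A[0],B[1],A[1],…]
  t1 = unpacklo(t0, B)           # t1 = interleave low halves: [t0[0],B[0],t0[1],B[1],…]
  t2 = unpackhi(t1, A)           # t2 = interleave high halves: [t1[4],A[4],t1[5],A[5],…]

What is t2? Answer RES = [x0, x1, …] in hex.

t0 = [0x92, 0x19, 0x59, 0x3e, 0xa1, 0x43, 0xf6, 0x3d]
t1 = [0x92, 0x92, 0x19, 0x59, 0x59, 0xa1, 0x3e, 0xf6]
t2 = [0x59, 0x8b, 0xa1, 0xdc, 0x3e, 0x11, 0xf6, 0x39]

RES = [0x59, 0x8b, 0xa1, 0xdc, 0x3e, 0x11, 0xf6, 0x39]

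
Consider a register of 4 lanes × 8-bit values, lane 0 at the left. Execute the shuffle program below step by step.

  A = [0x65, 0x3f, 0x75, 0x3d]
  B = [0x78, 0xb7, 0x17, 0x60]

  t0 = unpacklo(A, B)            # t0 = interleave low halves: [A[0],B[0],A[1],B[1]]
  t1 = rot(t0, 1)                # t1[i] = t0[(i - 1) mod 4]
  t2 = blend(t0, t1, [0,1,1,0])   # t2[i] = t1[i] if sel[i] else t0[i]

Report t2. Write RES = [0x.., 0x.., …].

RES = [0x65, 0x65, 0x78, 0xb7]

→ t0 |65|78|3f|b7|
→ t1 |b7|65|78|3f|
→ t2 |65|65|78|b7|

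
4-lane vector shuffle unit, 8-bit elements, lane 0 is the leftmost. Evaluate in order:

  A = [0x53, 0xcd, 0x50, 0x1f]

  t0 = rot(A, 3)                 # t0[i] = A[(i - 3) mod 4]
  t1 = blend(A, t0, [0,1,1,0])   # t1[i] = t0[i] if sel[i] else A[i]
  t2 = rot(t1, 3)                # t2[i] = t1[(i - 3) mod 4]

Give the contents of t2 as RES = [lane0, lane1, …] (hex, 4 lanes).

→ t0 |cd|50|1f|53|
→ t1 |53|50|1f|1f|
→ t2 |50|1f|1f|53|

RES = [ 0x50  0x1f  0x1f  0x53 ]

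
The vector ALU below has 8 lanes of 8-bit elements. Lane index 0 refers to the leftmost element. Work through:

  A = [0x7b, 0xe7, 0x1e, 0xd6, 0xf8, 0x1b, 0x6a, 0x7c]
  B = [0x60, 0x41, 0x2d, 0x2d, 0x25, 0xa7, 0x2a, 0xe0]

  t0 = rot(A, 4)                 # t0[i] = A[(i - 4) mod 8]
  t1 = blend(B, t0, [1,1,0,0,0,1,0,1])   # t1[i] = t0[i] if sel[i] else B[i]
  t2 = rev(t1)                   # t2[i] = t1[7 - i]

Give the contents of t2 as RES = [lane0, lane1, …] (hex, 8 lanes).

t0 = [0xf8, 0x1b, 0x6a, 0x7c, 0x7b, 0xe7, 0x1e, 0xd6]
t1 = [0xf8, 0x1b, 0x2d, 0x2d, 0x25, 0xe7, 0x2a, 0xd6]
t2 = [0xd6, 0x2a, 0xe7, 0x25, 0x2d, 0x2d, 0x1b, 0xf8]

RES = [ 0xd6  0x2a  0xe7  0x25  0x2d  0x2d  0x1b  0xf8 ]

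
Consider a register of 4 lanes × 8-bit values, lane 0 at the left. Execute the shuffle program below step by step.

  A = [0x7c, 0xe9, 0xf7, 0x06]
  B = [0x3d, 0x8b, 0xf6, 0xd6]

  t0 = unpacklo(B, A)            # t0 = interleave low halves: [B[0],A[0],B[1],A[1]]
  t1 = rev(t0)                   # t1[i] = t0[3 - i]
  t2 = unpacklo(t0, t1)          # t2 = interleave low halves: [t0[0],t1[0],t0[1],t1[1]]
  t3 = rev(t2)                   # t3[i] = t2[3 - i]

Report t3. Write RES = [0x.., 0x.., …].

t0 = [0x3d, 0x7c, 0x8b, 0xe9]
t1 = [0xe9, 0x8b, 0x7c, 0x3d]
t2 = [0x3d, 0xe9, 0x7c, 0x8b]
t3 = [0x8b, 0x7c, 0xe9, 0x3d]

RES = [0x8b, 0x7c, 0xe9, 0x3d]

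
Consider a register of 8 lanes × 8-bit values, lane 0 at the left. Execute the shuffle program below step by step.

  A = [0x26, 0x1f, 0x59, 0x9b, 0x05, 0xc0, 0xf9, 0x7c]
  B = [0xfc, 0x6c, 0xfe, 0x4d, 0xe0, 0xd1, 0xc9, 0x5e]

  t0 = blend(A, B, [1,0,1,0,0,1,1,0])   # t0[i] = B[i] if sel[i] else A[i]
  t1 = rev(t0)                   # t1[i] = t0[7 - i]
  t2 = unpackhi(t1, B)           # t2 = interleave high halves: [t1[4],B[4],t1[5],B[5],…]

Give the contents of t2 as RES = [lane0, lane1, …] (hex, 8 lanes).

RES = [0x9b, 0xe0, 0xfe, 0xd1, 0x1f, 0xc9, 0xfc, 0x5e]

  t0: fc 1f fe 9b 05 d1 c9 7c
  t1: 7c c9 d1 05 9b fe 1f fc
  t2: 9b e0 fe d1 1f c9 fc 5e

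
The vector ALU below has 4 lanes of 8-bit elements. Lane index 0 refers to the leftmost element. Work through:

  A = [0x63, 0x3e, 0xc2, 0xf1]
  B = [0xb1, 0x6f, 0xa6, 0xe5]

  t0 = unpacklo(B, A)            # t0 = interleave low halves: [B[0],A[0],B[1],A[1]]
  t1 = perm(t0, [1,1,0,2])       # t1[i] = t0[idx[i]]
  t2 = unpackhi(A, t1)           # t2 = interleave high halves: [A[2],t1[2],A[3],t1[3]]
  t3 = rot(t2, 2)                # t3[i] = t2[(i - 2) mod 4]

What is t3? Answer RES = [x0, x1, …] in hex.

t0 = [0xb1, 0x63, 0x6f, 0x3e]
t1 = [0x63, 0x63, 0xb1, 0x6f]
t2 = [0xc2, 0xb1, 0xf1, 0x6f]
t3 = [0xf1, 0x6f, 0xc2, 0xb1]

RES = [0xf1, 0x6f, 0xc2, 0xb1]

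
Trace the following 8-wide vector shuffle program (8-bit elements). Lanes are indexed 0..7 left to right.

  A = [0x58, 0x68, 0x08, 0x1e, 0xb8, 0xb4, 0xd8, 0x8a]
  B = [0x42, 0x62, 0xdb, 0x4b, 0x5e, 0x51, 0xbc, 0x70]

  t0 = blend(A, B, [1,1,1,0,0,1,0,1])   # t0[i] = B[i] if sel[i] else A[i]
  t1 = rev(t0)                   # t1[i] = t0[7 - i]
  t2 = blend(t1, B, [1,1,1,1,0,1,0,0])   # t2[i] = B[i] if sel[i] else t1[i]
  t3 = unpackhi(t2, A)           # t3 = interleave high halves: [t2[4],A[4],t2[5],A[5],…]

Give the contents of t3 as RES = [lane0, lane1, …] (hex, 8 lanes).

RES = [0x1e, 0xb8, 0x51, 0xb4, 0x62, 0xd8, 0x42, 0x8a]

→ t0 |42|62|db|1e|b8|51|d8|70|
→ t1 |70|d8|51|b8|1e|db|62|42|
→ t2 |42|62|db|4b|1e|51|62|42|
→ t3 |1e|b8|51|b4|62|d8|42|8a|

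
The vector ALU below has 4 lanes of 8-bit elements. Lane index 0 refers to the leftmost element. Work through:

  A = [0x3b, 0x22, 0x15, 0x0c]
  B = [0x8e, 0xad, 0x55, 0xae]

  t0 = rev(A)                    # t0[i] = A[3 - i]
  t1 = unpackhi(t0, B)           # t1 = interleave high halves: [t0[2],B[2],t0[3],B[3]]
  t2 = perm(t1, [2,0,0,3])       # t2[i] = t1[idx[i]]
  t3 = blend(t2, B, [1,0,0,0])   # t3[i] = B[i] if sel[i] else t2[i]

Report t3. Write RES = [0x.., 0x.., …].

RES = [0x8e, 0x22, 0x22, 0xae]

t0 = [0x0c, 0x15, 0x22, 0x3b]
t1 = [0x22, 0x55, 0x3b, 0xae]
t2 = [0x3b, 0x22, 0x22, 0xae]
t3 = [0x8e, 0x22, 0x22, 0xae]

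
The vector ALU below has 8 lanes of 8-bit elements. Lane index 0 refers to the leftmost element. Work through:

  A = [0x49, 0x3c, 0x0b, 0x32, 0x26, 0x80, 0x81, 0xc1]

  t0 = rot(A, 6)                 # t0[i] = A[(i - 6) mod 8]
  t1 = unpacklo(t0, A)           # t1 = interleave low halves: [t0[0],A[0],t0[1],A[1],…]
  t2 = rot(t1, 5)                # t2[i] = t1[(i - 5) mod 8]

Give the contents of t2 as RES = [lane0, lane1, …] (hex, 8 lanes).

RES = [ 0x3c  0x26  0x0b  0x80  0x32  0x0b  0x49  0x32 ]

t0 = [0x0b, 0x32, 0x26, 0x80, 0x81, 0xc1, 0x49, 0x3c]
t1 = [0x0b, 0x49, 0x32, 0x3c, 0x26, 0x0b, 0x80, 0x32]
t2 = [0x3c, 0x26, 0x0b, 0x80, 0x32, 0x0b, 0x49, 0x32]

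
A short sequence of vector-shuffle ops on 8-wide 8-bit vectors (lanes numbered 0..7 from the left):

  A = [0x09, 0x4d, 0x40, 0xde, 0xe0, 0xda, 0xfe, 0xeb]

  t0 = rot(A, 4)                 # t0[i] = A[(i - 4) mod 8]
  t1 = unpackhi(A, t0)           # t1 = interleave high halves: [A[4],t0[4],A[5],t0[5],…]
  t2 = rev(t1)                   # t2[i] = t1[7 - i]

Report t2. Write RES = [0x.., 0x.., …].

RES = [ 0xde  0xeb  0x40  0xfe  0x4d  0xda  0x09  0xe0 ]

t0 = [0xe0, 0xda, 0xfe, 0xeb, 0x09, 0x4d, 0x40, 0xde]
t1 = [0xe0, 0x09, 0xda, 0x4d, 0xfe, 0x40, 0xeb, 0xde]
t2 = [0xde, 0xeb, 0x40, 0xfe, 0x4d, 0xda, 0x09, 0xe0]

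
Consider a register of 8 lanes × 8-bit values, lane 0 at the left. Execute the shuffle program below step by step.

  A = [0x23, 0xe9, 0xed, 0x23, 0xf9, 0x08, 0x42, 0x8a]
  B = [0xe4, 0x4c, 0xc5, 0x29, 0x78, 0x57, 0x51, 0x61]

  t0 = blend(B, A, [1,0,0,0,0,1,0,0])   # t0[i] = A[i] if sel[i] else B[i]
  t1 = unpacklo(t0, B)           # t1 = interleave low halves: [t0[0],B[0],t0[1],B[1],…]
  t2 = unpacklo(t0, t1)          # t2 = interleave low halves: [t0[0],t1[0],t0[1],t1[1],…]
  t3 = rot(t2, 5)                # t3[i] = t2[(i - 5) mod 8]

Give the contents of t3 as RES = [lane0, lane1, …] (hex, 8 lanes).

→ t0 |23|4c|c5|29|78|08|51|61|
→ t1 |23|e4|4c|4c|c5|c5|29|29|
→ t2 |23|23|4c|e4|c5|4c|29|4c|
→ t3 |e4|c5|4c|29|4c|23|23|4c|

RES = [0xe4, 0xc5, 0x4c, 0x29, 0x4c, 0x23, 0x23, 0x4c]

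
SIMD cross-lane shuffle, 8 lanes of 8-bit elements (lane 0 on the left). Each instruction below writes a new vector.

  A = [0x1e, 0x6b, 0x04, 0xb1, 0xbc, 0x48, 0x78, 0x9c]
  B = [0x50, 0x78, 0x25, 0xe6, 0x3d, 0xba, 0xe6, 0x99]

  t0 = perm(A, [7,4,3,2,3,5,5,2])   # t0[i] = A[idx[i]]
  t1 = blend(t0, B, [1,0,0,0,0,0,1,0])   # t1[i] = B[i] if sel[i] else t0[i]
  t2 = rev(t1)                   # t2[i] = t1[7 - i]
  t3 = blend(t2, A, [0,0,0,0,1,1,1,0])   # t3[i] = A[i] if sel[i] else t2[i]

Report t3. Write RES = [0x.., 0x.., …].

RES = [ 0x04  0xe6  0x48  0xb1  0xbc  0x48  0x78  0x50 ]

→ t0 |9c|bc|b1|04|b1|48|48|04|
→ t1 |50|bc|b1|04|b1|48|e6|04|
→ t2 |04|e6|48|b1|04|b1|bc|50|
→ t3 |04|e6|48|b1|bc|48|78|50|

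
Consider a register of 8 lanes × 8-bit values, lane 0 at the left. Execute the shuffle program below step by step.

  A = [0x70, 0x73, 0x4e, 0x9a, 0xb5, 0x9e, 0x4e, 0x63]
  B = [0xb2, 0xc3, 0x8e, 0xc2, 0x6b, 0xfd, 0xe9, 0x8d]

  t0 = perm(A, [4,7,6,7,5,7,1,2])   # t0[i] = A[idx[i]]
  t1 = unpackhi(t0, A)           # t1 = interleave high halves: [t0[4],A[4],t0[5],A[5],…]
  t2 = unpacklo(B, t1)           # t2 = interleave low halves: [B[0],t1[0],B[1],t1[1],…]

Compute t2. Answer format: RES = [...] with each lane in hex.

RES = [0xb2, 0x9e, 0xc3, 0xb5, 0x8e, 0x63, 0xc2, 0x9e]

→ t0 |b5|63|4e|63|9e|63|73|4e|
→ t1 |9e|b5|63|9e|73|4e|4e|63|
→ t2 |b2|9e|c3|b5|8e|63|c2|9e|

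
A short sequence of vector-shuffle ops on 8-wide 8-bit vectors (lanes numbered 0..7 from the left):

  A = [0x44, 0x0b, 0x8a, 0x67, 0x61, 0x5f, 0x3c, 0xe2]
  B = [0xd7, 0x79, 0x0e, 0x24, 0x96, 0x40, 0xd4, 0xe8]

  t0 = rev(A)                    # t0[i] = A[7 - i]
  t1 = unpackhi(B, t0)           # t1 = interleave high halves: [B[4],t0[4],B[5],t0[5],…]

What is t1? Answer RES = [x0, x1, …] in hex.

RES = [0x96, 0x67, 0x40, 0x8a, 0xd4, 0x0b, 0xe8, 0x44]

t0 = [0xe2, 0x3c, 0x5f, 0x61, 0x67, 0x8a, 0x0b, 0x44]
t1 = [0x96, 0x67, 0x40, 0x8a, 0xd4, 0x0b, 0xe8, 0x44]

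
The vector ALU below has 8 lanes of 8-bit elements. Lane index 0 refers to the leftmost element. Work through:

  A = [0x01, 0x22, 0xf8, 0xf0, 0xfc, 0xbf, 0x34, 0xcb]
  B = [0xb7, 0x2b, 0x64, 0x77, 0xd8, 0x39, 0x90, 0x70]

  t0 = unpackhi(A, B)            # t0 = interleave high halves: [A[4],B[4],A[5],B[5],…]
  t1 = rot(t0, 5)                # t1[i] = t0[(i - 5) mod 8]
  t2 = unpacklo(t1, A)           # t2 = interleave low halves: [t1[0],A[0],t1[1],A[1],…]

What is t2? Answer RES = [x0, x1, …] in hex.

RES = [0x39, 0x01, 0x34, 0x22, 0x90, 0xf8, 0xcb, 0xf0]

→ t0 |fc|d8|bf|39|34|90|cb|70|
→ t1 |39|34|90|cb|70|fc|d8|bf|
→ t2 |39|01|34|22|90|f8|cb|f0|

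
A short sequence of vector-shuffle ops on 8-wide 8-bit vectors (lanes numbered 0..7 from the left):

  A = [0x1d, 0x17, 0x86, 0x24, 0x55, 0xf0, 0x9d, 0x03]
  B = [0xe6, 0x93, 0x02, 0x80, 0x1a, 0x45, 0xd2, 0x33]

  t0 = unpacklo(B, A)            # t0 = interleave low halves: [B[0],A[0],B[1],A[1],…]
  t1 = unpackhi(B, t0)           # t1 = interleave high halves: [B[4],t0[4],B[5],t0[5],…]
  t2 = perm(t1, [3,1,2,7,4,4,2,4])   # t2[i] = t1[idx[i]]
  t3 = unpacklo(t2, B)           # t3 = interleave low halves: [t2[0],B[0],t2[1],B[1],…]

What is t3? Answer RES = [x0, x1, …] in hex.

RES = [0x86, 0xe6, 0x02, 0x93, 0x45, 0x02, 0x24, 0x80]

→ t0 |e6|1d|93|17|02|86|80|24|
→ t1 |1a|02|45|86|d2|80|33|24|
→ t2 |86|02|45|24|d2|d2|45|d2|
→ t3 |86|e6|02|93|45|02|24|80|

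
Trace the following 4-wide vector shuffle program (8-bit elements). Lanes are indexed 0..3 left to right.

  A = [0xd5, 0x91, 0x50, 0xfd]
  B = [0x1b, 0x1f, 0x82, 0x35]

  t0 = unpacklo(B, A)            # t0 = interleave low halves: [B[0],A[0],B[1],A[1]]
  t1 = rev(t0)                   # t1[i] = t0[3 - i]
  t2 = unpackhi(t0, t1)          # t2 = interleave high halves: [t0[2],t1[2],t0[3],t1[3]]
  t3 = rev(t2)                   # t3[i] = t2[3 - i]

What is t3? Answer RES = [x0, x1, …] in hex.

RES = [0x1b, 0x91, 0xd5, 0x1f]

t0 = [0x1b, 0xd5, 0x1f, 0x91]
t1 = [0x91, 0x1f, 0xd5, 0x1b]
t2 = [0x1f, 0xd5, 0x91, 0x1b]
t3 = [0x1b, 0x91, 0xd5, 0x1f]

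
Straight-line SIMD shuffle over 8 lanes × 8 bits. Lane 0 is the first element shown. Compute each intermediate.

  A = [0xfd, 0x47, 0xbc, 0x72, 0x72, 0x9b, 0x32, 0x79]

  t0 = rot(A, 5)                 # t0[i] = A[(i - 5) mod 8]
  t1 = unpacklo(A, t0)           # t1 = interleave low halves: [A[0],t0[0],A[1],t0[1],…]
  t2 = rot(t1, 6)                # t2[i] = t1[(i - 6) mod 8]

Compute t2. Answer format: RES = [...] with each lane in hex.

RES = [ 0x47  0x72  0xbc  0x9b  0x72  0x32  0xfd  0x72 ]

  t0: 72 72 9b 32 79 fd 47 bc
  t1: fd 72 47 72 bc 9b 72 32
  t2: 47 72 bc 9b 72 32 fd 72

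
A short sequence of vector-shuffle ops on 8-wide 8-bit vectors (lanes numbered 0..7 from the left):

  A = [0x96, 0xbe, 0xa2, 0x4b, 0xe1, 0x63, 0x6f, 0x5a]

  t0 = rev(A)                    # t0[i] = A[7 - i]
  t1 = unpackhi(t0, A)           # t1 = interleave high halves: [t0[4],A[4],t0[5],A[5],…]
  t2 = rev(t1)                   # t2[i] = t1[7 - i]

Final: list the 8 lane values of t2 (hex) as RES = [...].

  t0: 5a 6f 63 e1 4b a2 be 96
  t1: 4b e1 a2 63 be 6f 96 5a
  t2: 5a 96 6f be 63 a2 e1 4b

RES = [0x5a, 0x96, 0x6f, 0xbe, 0x63, 0xa2, 0xe1, 0x4b]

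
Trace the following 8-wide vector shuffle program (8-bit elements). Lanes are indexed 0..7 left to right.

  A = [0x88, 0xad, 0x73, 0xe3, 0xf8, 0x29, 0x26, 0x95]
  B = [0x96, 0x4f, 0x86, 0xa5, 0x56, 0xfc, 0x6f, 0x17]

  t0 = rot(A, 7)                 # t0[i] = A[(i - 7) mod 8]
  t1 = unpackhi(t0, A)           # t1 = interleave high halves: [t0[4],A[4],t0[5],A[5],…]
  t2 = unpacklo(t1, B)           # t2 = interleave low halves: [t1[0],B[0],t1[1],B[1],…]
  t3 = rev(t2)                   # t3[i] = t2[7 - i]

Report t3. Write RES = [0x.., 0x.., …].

t0 = [0xad, 0x73, 0xe3, 0xf8, 0x29, 0x26, 0x95, 0x88]
t1 = [0x29, 0xf8, 0x26, 0x29, 0x95, 0x26, 0x88, 0x95]
t2 = [0x29, 0x96, 0xf8, 0x4f, 0x26, 0x86, 0x29, 0xa5]
t3 = [0xa5, 0x29, 0x86, 0x26, 0x4f, 0xf8, 0x96, 0x29]

RES = [0xa5, 0x29, 0x86, 0x26, 0x4f, 0xf8, 0x96, 0x29]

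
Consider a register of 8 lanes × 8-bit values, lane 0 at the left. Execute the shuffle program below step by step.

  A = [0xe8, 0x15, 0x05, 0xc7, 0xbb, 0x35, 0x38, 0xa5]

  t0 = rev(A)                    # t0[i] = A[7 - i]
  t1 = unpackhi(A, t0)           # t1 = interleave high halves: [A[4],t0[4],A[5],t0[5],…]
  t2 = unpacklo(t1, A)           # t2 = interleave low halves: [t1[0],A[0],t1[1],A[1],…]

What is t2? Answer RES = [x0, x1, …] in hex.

RES = [0xbb, 0xe8, 0xc7, 0x15, 0x35, 0x05, 0x05, 0xc7]

t0 = [0xa5, 0x38, 0x35, 0xbb, 0xc7, 0x05, 0x15, 0xe8]
t1 = [0xbb, 0xc7, 0x35, 0x05, 0x38, 0x15, 0xa5, 0xe8]
t2 = [0xbb, 0xe8, 0xc7, 0x15, 0x35, 0x05, 0x05, 0xc7]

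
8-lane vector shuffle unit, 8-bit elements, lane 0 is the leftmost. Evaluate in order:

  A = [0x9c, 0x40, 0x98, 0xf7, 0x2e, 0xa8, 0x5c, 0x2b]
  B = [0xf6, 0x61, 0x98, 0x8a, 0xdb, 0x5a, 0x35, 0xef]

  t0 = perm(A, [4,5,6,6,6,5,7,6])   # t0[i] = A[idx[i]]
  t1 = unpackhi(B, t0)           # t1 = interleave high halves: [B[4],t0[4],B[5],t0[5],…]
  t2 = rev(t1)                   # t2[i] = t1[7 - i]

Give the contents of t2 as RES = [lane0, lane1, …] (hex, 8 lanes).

  t0: 2e a8 5c 5c 5c a8 2b 5c
  t1: db 5c 5a a8 35 2b ef 5c
  t2: 5c ef 2b 35 a8 5a 5c db

RES = [ 0x5c  0xef  0x2b  0x35  0xa8  0x5a  0x5c  0xdb ]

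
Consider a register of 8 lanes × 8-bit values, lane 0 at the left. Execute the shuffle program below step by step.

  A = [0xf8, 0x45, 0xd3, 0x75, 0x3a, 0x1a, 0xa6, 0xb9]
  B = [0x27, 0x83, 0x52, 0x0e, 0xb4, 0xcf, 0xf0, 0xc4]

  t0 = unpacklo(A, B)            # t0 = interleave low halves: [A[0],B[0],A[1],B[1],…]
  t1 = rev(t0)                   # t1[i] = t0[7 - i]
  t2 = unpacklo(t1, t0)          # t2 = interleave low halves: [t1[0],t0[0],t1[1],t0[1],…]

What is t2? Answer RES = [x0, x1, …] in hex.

RES = [0x0e, 0xf8, 0x75, 0x27, 0x52, 0x45, 0xd3, 0x83]

  t0: f8 27 45 83 d3 52 75 0e
  t1: 0e 75 52 d3 83 45 27 f8
  t2: 0e f8 75 27 52 45 d3 83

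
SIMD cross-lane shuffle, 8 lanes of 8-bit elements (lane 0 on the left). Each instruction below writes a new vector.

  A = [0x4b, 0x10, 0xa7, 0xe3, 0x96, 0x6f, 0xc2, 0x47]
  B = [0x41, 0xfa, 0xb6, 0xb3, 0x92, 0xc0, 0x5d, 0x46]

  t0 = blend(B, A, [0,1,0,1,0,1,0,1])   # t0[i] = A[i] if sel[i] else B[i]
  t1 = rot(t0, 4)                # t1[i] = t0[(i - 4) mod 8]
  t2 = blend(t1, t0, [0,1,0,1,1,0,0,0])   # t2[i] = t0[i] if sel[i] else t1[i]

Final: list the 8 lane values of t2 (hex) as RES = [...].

t0 = [0x41, 0x10, 0xb6, 0xe3, 0x92, 0x6f, 0x5d, 0x47]
t1 = [0x92, 0x6f, 0x5d, 0x47, 0x41, 0x10, 0xb6, 0xe3]
t2 = [0x92, 0x10, 0x5d, 0xe3, 0x92, 0x10, 0xb6, 0xe3]

RES = [0x92, 0x10, 0x5d, 0xe3, 0x92, 0x10, 0xb6, 0xe3]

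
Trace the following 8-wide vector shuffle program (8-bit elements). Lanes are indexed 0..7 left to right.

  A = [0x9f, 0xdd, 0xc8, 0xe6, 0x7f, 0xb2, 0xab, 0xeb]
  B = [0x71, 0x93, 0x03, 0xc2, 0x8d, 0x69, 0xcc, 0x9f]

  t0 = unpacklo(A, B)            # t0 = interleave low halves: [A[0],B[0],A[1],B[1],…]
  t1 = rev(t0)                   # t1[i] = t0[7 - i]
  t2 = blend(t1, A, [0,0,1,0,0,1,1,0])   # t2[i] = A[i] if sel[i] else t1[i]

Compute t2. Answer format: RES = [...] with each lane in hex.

t0 = [0x9f, 0x71, 0xdd, 0x93, 0xc8, 0x03, 0xe6, 0xc2]
t1 = [0xc2, 0xe6, 0x03, 0xc8, 0x93, 0xdd, 0x71, 0x9f]
t2 = [0xc2, 0xe6, 0xc8, 0xc8, 0x93, 0xb2, 0xab, 0x9f]

RES = [0xc2, 0xe6, 0xc8, 0xc8, 0x93, 0xb2, 0xab, 0x9f]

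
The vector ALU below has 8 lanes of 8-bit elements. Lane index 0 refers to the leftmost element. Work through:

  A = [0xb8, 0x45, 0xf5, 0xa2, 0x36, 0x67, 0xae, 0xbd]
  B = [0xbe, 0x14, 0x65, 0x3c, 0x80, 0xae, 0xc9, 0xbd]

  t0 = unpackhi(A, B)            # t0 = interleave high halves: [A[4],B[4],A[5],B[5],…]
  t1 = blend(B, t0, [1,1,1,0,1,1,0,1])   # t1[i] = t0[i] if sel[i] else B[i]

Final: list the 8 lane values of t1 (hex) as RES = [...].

RES = [0x36, 0x80, 0x67, 0x3c, 0xae, 0xc9, 0xc9, 0xbd]

t0 = [0x36, 0x80, 0x67, 0xae, 0xae, 0xc9, 0xbd, 0xbd]
t1 = [0x36, 0x80, 0x67, 0x3c, 0xae, 0xc9, 0xc9, 0xbd]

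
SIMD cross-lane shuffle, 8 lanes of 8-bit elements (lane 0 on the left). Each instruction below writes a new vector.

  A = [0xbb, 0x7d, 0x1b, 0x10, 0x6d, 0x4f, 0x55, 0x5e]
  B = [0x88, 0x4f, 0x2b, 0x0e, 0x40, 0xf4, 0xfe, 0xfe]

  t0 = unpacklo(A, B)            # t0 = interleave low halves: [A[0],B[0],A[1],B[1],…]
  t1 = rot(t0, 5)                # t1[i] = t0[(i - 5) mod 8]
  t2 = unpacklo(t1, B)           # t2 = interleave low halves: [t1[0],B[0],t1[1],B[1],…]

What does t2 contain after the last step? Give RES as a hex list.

RES = [ 0x4f  0x88  0x1b  0x4f  0x2b  0x2b  0x10  0x0e ]

→ t0 |bb|88|7d|4f|1b|2b|10|0e|
→ t1 |4f|1b|2b|10|0e|bb|88|7d|
→ t2 |4f|88|1b|4f|2b|2b|10|0e|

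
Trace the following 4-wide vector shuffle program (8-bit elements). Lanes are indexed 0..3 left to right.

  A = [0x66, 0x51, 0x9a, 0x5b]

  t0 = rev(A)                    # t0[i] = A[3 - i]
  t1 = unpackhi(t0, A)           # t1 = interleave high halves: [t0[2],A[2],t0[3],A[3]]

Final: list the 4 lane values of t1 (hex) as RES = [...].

t0 = [0x5b, 0x9a, 0x51, 0x66]
t1 = [0x51, 0x9a, 0x66, 0x5b]

RES = [0x51, 0x9a, 0x66, 0x5b]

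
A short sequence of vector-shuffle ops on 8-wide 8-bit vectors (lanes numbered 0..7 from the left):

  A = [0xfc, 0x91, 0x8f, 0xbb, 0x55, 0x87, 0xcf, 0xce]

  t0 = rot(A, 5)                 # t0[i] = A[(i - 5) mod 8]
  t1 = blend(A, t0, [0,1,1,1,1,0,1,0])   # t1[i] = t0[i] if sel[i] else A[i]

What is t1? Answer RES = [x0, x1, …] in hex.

RES = [ 0xfc  0x55  0x87  0xcf  0xce  0x87  0x91  0xce ]

t0 = [0xbb, 0x55, 0x87, 0xcf, 0xce, 0xfc, 0x91, 0x8f]
t1 = [0xfc, 0x55, 0x87, 0xcf, 0xce, 0x87, 0x91, 0xce]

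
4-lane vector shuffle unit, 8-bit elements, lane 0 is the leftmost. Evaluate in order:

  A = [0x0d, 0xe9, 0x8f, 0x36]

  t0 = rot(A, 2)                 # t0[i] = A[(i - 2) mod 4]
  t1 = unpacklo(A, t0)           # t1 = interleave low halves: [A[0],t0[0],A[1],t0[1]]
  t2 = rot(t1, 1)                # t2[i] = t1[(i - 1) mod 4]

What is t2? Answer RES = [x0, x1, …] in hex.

RES = [0x36, 0x0d, 0x8f, 0xe9]

t0 = [0x8f, 0x36, 0x0d, 0xe9]
t1 = [0x0d, 0x8f, 0xe9, 0x36]
t2 = [0x36, 0x0d, 0x8f, 0xe9]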